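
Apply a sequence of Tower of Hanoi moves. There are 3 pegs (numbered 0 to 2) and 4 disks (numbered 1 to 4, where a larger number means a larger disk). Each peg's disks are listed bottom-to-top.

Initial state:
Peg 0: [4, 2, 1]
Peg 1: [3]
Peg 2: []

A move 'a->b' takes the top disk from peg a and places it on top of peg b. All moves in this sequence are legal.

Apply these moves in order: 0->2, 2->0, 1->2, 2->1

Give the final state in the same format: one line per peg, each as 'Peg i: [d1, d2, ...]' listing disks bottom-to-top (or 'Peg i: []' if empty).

Answer: Peg 0: [4, 2, 1]
Peg 1: [3]
Peg 2: []

Derivation:
After move 1 (0->2):
Peg 0: [4, 2]
Peg 1: [3]
Peg 2: [1]

After move 2 (2->0):
Peg 0: [4, 2, 1]
Peg 1: [3]
Peg 2: []

After move 3 (1->2):
Peg 0: [4, 2, 1]
Peg 1: []
Peg 2: [3]

After move 4 (2->1):
Peg 0: [4, 2, 1]
Peg 1: [3]
Peg 2: []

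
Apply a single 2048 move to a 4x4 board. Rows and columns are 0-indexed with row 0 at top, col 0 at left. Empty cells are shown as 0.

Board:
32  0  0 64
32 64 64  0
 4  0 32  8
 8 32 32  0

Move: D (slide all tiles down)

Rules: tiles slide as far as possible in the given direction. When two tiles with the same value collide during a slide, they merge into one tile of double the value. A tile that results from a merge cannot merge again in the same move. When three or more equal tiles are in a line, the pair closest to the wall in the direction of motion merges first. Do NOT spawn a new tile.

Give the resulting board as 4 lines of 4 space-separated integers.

Slide down:
col 0: [32, 32, 4, 8] -> [0, 64, 4, 8]
col 1: [0, 64, 0, 32] -> [0, 0, 64, 32]
col 2: [0, 64, 32, 32] -> [0, 0, 64, 64]
col 3: [64, 0, 8, 0] -> [0, 0, 64, 8]

Answer:  0  0  0  0
64  0  0  0
 4 64 64 64
 8 32 64  8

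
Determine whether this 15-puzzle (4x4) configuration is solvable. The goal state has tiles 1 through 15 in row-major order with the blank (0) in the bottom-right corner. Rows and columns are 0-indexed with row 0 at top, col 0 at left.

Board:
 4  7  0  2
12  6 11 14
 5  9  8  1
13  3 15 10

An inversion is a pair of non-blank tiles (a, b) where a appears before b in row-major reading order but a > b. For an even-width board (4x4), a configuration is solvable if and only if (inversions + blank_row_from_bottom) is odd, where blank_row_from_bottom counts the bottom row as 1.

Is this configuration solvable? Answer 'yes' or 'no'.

Answer: yes

Derivation:
Inversions: 43
Blank is in row 0 (0-indexed from top), which is row 4 counting from the bottom (bottom = 1).
43 + 4 = 47, which is odd, so the puzzle is solvable.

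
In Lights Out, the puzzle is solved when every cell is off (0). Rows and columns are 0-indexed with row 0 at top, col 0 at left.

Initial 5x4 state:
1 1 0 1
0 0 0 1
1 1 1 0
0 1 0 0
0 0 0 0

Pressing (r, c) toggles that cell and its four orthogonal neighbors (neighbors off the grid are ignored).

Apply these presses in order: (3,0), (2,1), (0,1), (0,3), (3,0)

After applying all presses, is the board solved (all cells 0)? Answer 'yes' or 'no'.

Answer: yes

Derivation:
After press 1 at (3,0):
1 1 0 1
0 0 0 1
0 1 1 0
1 0 0 0
1 0 0 0

After press 2 at (2,1):
1 1 0 1
0 1 0 1
1 0 0 0
1 1 0 0
1 0 0 0

After press 3 at (0,1):
0 0 1 1
0 0 0 1
1 0 0 0
1 1 0 0
1 0 0 0

After press 4 at (0,3):
0 0 0 0
0 0 0 0
1 0 0 0
1 1 0 0
1 0 0 0

After press 5 at (3,0):
0 0 0 0
0 0 0 0
0 0 0 0
0 0 0 0
0 0 0 0

Lights still on: 0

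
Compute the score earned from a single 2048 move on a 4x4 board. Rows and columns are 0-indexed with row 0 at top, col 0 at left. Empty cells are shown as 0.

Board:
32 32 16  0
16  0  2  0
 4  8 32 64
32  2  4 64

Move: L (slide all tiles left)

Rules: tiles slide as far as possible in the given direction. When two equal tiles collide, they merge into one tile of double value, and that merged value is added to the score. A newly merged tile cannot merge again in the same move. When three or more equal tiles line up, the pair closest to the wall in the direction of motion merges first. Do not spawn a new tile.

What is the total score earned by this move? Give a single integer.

Answer: 64

Derivation:
Slide left:
row 0: [32, 32, 16, 0] -> [64, 16, 0, 0]  score +64 (running 64)
row 1: [16, 0, 2, 0] -> [16, 2, 0, 0]  score +0 (running 64)
row 2: [4, 8, 32, 64] -> [4, 8, 32, 64]  score +0 (running 64)
row 3: [32, 2, 4, 64] -> [32, 2, 4, 64]  score +0 (running 64)
Board after move:
64 16  0  0
16  2  0  0
 4  8 32 64
32  2  4 64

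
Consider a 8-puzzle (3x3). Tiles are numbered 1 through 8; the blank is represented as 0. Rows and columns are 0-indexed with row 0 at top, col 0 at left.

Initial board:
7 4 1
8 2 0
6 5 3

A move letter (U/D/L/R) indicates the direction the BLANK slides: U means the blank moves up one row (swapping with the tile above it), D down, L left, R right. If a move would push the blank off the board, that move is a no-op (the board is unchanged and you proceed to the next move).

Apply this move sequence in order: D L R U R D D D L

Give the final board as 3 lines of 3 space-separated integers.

After move 1 (D):
7 4 1
8 2 3
6 5 0

After move 2 (L):
7 4 1
8 2 3
6 0 5

After move 3 (R):
7 4 1
8 2 3
6 5 0

After move 4 (U):
7 4 1
8 2 0
6 5 3

After move 5 (R):
7 4 1
8 2 0
6 5 3

After move 6 (D):
7 4 1
8 2 3
6 5 0

After move 7 (D):
7 4 1
8 2 3
6 5 0

After move 8 (D):
7 4 1
8 2 3
6 5 0

After move 9 (L):
7 4 1
8 2 3
6 0 5

Answer: 7 4 1
8 2 3
6 0 5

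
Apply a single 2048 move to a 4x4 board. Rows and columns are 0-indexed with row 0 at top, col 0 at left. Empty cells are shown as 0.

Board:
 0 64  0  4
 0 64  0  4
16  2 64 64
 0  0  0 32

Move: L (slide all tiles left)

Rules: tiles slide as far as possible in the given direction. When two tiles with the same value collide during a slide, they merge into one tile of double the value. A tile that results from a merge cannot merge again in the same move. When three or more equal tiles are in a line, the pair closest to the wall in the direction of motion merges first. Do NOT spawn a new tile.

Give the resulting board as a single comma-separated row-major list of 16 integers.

Slide left:
row 0: [0, 64, 0, 4] -> [64, 4, 0, 0]
row 1: [0, 64, 0, 4] -> [64, 4, 0, 0]
row 2: [16, 2, 64, 64] -> [16, 2, 128, 0]
row 3: [0, 0, 0, 32] -> [32, 0, 0, 0]

Answer: 64, 4, 0, 0, 64, 4, 0, 0, 16, 2, 128, 0, 32, 0, 0, 0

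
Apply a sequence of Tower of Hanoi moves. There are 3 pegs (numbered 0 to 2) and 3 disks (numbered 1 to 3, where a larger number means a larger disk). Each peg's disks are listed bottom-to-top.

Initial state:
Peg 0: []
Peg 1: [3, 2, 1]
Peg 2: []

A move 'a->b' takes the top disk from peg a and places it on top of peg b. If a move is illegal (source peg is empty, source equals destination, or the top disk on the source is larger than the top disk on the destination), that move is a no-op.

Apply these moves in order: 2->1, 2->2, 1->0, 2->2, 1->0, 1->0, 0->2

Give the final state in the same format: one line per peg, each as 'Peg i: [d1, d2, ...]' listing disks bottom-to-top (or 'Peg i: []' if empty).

After move 1 (2->1):
Peg 0: []
Peg 1: [3, 2, 1]
Peg 2: []

After move 2 (2->2):
Peg 0: []
Peg 1: [3, 2, 1]
Peg 2: []

After move 3 (1->0):
Peg 0: [1]
Peg 1: [3, 2]
Peg 2: []

After move 4 (2->2):
Peg 0: [1]
Peg 1: [3, 2]
Peg 2: []

After move 5 (1->0):
Peg 0: [1]
Peg 1: [3, 2]
Peg 2: []

After move 6 (1->0):
Peg 0: [1]
Peg 1: [3, 2]
Peg 2: []

After move 7 (0->2):
Peg 0: []
Peg 1: [3, 2]
Peg 2: [1]

Answer: Peg 0: []
Peg 1: [3, 2]
Peg 2: [1]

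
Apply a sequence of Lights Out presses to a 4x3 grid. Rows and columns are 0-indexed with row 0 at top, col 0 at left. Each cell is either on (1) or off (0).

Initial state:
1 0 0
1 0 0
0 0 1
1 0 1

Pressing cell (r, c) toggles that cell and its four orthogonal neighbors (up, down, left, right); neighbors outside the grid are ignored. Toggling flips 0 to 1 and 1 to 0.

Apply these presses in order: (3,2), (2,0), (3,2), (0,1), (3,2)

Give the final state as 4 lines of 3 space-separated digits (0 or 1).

After press 1 at (3,2):
1 0 0
1 0 0
0 0 0
1 1 0

After press 2 at (2,0):
1 0 0
0 0 0
1 1 0
0 1 0

After press 3 at (3,2):
1 0 0
0 0 0
1 1 1
0 0 1

After press 4 at (0,1):
0 1 1
0 1 0
1 1 1
0 0 1

After press 5 at (3,2):
0 1 1
0 1 0
1 1 0
0 1 0

Answer: 0 1 1
0 1 0
1 1 0
0 1 0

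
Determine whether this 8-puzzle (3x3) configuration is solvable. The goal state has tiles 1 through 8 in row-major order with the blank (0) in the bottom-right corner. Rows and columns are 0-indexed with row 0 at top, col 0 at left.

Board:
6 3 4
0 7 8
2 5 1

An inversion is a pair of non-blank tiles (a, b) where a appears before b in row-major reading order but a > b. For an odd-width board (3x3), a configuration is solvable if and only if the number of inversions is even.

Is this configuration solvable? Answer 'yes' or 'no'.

Answer: no

Derivation:
Inversions (pairs i<j in row-major order where tile[i] > tile[j] > 0): 17
17 is odd, so the puzzle is not solvable.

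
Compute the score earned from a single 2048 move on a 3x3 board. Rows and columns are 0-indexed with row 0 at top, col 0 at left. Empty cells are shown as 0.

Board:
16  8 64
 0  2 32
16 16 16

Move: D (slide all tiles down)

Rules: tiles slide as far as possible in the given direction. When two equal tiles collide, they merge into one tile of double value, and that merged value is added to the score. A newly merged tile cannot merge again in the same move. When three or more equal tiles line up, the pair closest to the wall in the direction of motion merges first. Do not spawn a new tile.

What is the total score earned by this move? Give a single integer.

Slide down:
col 0: [16, 0, 16] -> [0, 0, 32]  score +32 (running 32)
col 1: [8, 2, 16] -> [8, 2, 16]  score +0 (running 32)
col 2: [64, 32, 16] -> [64, 32, 16]  score +0 (running 32)
Board after move:
 0  8 64
 0  2 32
32 16 16

Answer: 32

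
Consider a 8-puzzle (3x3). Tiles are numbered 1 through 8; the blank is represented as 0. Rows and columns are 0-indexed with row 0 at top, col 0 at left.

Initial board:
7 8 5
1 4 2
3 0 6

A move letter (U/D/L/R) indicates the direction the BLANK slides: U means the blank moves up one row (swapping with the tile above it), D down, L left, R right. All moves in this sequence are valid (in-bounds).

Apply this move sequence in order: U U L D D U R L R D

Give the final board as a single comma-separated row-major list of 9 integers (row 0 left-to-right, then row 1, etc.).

Answer: 1, 7, 5, 8, 4, 2, 3, 0, 6

Derivation:
After move 1 (U):
7 8 5
1 0 2
3 4 6

After move 2 (U):
7 0 5
1 8 2
3 4 6

After move 3 (L):
0 7 5
1 8 2
3 4 6

After move 4 (D):
1 7 5
0 8 2
3 4 6

After move 5 (D):
1 7 5
3 8 2
0 4 6

After move 6 (U):
1 7 5
0 8 2
3 4 6

After move 7 (R):
1 7 5
8 0 2
3 4 6

After move 8 (L):
1 7 5
0 8 2
3 4 6

After move 9 (R):
1 7 5
8 0 2
3 4 6

After move 10 (D):
1 7 5
8 4 2
3 0 6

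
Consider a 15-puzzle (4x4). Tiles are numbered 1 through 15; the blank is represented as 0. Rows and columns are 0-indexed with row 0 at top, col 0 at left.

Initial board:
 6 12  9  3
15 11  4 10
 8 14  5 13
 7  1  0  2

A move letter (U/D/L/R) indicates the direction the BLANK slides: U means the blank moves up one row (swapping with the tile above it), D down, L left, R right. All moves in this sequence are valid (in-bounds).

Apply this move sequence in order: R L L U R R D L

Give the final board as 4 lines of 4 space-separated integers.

Answer:  6 12  9  3
15 11  4 10
 8  5 13  2
 7 14  0  1

Derivation:
After move 1 (R):
 6 12  9  3
15 11  4 10
 8 14  5 13
 7  1  2  0

After move 2 (L):
 6 12  9  3
15 11  4 10
 8 14  5 13
 7  1  0  2

After move 3 (L):
 6 12  9  3
15 11  4 10
 8 14  5 13
 7  0  1  2

After move 4 (U):
 6 12  9  3
15 11  4 10
 8  0  5 13
 7 14  1  2

After move 5 (R):
 6 12  9  3
15 11  4 10
 8  5  0 13
 7 14  1  2

After move 6 (R):
 6 12  9  3
15 11  4 10
 8  5 13  0
 7 14  1  2

After move 7 (D):
 6 12  9  3
15 11  4 10
 8  5 13  2
 7 14  1  0

After move 8 (L):
 6 12  9  3
15 11  4 10
 8  5 13  2
 7 14  0  1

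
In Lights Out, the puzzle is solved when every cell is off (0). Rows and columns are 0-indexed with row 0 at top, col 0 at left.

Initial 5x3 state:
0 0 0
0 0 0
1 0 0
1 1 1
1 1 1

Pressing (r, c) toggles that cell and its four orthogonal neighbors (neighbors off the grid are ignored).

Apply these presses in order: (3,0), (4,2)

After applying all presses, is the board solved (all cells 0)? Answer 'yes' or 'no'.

After press 1 at (3,0):
0 0 0
0 0 0
0 0 0
0 0 1
0 1 1

After press 2 at (4,2):
0 0 0
0 0 0
0 0 0
0 0 0
0 0 0

Lights still on: 0

Answer: yes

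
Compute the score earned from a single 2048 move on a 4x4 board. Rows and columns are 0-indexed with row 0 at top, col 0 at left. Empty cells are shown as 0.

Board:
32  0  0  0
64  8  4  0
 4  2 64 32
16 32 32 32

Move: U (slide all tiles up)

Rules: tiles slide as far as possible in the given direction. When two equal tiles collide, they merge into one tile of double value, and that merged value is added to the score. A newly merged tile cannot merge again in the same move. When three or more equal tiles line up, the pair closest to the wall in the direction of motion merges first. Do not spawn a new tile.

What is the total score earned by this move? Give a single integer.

Answer: 64

Derivation:
Slide up:
col 0: [32, 64, 4, 16] -> [32, 64, 4, 16]  score +0 (running 0)
col 1: [0, 8, 2, 32] -> [8, 2, 32, 0]  score +0 (running 0)
col 2: [0, 4, 64, 32] -> [4, 64, 32, 0]  score +0 (running 0)
col 3: [0, 0, 32, 32] -> [64, 0, 0, 0]  score +64 (running 64)
Board after move:
32  8  4 64
64  2 64  0
 4 32 32  0
16  0  0  0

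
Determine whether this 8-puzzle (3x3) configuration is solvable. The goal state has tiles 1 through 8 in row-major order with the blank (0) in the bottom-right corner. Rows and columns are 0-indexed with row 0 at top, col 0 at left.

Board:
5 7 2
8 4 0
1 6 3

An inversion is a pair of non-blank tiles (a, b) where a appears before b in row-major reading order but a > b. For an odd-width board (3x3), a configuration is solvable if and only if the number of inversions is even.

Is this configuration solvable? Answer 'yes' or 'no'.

Answer: no

Derivation:
Inversions (pairs i<j in row-major order where tile[i] > tile[j] > 0): 17
17 is odd, so the puzzle is not solvable.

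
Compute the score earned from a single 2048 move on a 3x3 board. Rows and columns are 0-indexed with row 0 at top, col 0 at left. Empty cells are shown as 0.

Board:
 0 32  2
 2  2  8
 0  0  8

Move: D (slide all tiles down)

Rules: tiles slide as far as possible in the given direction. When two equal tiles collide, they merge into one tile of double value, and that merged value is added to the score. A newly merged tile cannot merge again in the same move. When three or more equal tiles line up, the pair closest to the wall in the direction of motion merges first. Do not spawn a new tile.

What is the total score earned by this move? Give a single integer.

Slide down:
col 0: [0, 2, 0] -> [0, 0, 2]  score +0 (running 0)
col 1: [32, 2, 0] -> [0, 32, 2]  score +0 (running 0)
col 2: [2, 8, 8] -> [0, 2, 16]  score +16 (running 16)
Board after move:
 0  0  0
 0 32  2
 2  2 16

Answer: 16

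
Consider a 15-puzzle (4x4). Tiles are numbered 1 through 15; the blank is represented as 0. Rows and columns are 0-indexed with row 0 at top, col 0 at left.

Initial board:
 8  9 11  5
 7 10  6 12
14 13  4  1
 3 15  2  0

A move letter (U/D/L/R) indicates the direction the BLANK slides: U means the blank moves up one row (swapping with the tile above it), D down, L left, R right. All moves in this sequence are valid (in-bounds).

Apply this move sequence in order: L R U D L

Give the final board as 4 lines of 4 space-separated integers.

After move 1 (L):
 8  9 11  5
 7 10  6 12
14 13  4  1
 3 15  0  2

After move 2 (R):
 8  9 11  5
 7 10  6 12
14 13  4  1
 3 15  2  0

After move 3 (U):
 8  9 11  5
 7 10  6 12
14 13  4  0
 3 15  2  1

After move 4 (D):
 8  9 11  5
 7 10  6 12
14 13  4  1
 3 15  2  0

After move 5 (L):
 8  9 11  5
 7 10  6 12
14 13  4  1
 3 15  0  2

Answer:  8  9 11  5
 7 10  6 12
14 13  4  1
 3 15  0  2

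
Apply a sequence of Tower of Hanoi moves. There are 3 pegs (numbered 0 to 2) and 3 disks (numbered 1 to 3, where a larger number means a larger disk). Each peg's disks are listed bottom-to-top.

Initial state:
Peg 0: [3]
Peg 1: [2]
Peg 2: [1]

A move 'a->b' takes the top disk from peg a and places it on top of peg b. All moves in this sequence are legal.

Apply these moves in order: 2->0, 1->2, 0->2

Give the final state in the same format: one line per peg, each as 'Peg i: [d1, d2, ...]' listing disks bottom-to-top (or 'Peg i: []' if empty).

Answer: Peg 0: [3]
Peg 1: []
Peg 2: [2, 1]

Derivation:
After move 1 (2->0):
Peg 0: [3, 1]
Peg 1: [2]
Peg 2: []

After move 2 (1->2):
Peg 0: [3, 1]
Peg 1: []
Peg 2: [2]

After move 3 (0->2):
Peg 0: [3]
Peg 1: []
Peg 2: [2, 1]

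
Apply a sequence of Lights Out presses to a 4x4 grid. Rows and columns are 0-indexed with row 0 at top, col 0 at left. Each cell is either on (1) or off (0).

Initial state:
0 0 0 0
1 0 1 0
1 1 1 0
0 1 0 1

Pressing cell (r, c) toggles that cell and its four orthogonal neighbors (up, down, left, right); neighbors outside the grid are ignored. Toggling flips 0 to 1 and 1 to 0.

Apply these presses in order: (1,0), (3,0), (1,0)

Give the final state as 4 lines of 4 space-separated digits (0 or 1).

Answer: 0 0 0 0
1 0 1 0
0 1 1 0
1 0 0 1

Derivation:
After press 1 at (1,0):
1 0 0 0
0 1 1 0
0 1 1 0
0 1 0 1

After press 2 at (3,0):
1 0 0 0
0 1 1 0
1 1 1 0
1 0 0 1

After press 3 at (1,0):
0 0 0 0
1 0 1 0
0 1 1 0
1 0 0 1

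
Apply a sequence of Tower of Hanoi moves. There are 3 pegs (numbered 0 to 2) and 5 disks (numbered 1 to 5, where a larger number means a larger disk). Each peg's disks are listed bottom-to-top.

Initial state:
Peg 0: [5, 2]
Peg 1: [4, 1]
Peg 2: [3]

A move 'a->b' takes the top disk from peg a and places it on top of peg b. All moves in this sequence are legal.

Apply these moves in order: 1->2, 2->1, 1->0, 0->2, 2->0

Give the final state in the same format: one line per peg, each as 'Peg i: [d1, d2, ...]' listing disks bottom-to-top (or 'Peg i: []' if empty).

After move 1 (1->2):
Peg 0: [5, 2]
Peg 1: [4]
Peg 2: [3, 1]

After move 2 (2->1):
Peg 0: [5, 2]
Peg 1: [4, 1]
Peg 2: [3]

After move 3 (1->0):
Peg 0: [5, 2, 1]
Peg 1: [4]
Peg 2: [3]

After move 4 (0->2):
Peg 0: [5, 2]
Peg 1: [4]
Peg 2: [3, 1]

After move 5 (2->0):
Peg 0: [5, 2, 1]
Peg 1: [4]
Peg 2: [3]

Answer: Peg 0: [5, 2, 1]
Peg 1: [4]
Peg 2: [3]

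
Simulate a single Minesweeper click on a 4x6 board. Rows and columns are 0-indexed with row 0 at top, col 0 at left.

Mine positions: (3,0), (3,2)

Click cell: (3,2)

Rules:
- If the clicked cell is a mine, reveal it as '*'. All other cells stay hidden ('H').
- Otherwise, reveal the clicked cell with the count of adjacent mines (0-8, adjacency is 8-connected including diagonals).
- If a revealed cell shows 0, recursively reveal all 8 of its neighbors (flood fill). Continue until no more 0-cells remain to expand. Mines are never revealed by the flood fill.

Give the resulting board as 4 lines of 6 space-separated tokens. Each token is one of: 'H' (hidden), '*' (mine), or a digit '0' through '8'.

H H H H H H
H H H H H H
H H H H H H
H H * H H H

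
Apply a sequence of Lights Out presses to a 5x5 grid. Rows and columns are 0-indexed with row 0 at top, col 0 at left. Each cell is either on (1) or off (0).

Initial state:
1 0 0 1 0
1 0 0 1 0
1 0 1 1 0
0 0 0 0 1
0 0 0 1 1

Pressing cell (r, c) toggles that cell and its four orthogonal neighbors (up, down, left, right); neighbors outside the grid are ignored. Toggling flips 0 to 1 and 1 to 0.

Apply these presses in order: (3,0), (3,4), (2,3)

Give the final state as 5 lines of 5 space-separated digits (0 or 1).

Answer: 1 0 0 1 0
1 0 0 0 0
0 0 0 0 0
1 1 0 0 0
1 0 0 1 0

Derivation:
After press 1 at (3,0):
1 0 0 1 0
1 0 0 1 0
0 0 1 1 0
1 1 0 0 1
1 0 0 1 1

After press 2 at (3,4):
1 0 0 1 0
1 0 0 1 0
0 0 1 1 1
1 1 0 1 0
1 0 0 1 0

After press 3 at (2,3):
1 0 0 1 0
1 0 0 0 0
0 0 0 0 0
1 1 0 0 0
1 0 0 1 0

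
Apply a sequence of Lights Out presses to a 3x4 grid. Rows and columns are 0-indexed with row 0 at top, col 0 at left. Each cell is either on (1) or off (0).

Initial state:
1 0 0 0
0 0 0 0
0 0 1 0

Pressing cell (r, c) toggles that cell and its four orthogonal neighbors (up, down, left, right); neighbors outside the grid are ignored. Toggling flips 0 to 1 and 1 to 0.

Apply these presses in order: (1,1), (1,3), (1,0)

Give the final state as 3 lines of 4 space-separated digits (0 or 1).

After press 1 at (1,1):
1 1 0 0
1 1 1 0
0 1 1 0

After press 2 at (1,3):
1 1 0 1
1 1 0 1
0 1 1 1

After press 3 at (1,0):
0 1 0 1
0 0 0 1
1 1 1 1

Answer: 0 1 0 1
0 0 0 1
1 1 1 1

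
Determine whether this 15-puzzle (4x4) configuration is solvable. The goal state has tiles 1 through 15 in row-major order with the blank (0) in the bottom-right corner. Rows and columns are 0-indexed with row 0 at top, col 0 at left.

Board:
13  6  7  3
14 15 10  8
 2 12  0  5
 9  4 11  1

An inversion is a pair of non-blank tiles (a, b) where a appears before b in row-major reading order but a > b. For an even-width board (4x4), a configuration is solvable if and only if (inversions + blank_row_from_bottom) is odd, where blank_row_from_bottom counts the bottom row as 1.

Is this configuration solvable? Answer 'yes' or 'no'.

Answer: no

Derivation:
Inversions: 64
Blank is in row 2 (0-indexed from top), which is row 2 counting from the bottom (bottom = 1).
64 + 2 = 66, which is even, so the puzzle is not solvable.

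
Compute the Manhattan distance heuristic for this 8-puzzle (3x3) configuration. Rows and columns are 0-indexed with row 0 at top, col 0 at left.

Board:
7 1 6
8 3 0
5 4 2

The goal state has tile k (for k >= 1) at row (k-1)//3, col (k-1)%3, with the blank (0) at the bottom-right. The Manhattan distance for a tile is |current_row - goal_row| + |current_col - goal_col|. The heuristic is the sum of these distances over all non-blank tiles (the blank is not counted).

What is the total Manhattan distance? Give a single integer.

Answer: 15

Derivation:
Tile 7: (0,0)->(2,0) = 2
Tile 1: (0,1)->(0,0) = 1
Tile 6: (0,2)->(1,2) = 1
Tile 8: (1,0)->(2,1) = 2
Tile 3: (1,1)->(0,2) = 2
Tile 5: (2,0)->(1,1) = 2
Tile 4: (2,1)->(1,0) = 2
Tile 2: (2,2)->(0,1) = 3
Sum: 2 + 1 + 1 + 2 + 2 + 2 + 2 + 3 = 15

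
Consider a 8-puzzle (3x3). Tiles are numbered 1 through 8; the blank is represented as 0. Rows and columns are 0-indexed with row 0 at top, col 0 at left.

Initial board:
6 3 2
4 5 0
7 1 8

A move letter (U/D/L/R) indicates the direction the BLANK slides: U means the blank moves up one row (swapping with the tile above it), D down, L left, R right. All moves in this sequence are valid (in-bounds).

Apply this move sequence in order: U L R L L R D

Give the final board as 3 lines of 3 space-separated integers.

After move 1 (U):
6 3 0
4 5 2
7 1 8

After move 2 (L):
6 0 3
4 5 2
7 1 8

After move 3 (R):
6 3 0
4 5 2
7 1 8

After move 4 (L):
6 0 3
4 5 2
7 1 8

After move 5 (L):
0 6 3
4 5 2
7 1 8

After move 6 (R):
6 0 3
4 5 2
7 1 8

After move 7 (D):
6 5 3
4 0 2
7 1 8

Answer: 6 5 3
4 0 2
7 1 8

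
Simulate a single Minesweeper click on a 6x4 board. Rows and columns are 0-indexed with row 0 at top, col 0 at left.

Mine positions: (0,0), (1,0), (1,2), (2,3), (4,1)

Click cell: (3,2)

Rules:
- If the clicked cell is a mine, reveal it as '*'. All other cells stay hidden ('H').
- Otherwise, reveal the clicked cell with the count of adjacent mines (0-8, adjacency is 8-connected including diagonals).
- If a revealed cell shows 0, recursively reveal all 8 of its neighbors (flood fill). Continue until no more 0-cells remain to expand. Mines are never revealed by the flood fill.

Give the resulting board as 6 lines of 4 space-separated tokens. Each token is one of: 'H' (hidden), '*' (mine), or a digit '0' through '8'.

H H H H
H H H H
H H H H
H H 2 H
H H H H
H H H H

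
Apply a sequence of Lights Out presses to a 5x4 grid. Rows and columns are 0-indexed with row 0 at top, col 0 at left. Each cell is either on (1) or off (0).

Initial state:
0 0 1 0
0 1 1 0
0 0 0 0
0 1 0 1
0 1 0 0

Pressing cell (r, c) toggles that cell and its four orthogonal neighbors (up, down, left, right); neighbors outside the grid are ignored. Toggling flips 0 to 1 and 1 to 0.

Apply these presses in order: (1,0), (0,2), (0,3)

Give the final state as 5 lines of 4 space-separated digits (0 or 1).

After press 1 at (1,0):
1 0 1 0
1 0 1 0
1 0 0 0
0 1 0 1
0 1 0 0

After press 2 at (0,2):
1 1 0 1
1 0 0 0
1 0 0 0
0 1 0 1
0 1 0 0

After press 3 at (0,3):
1 1 1 0
1 0 0 1
1 0 0 0
0 1 0 1
0 1 0 0

Answer: 1 1 1 0
1 0 0 1
1 0 0 0
0 1 0 1
0 1 0 0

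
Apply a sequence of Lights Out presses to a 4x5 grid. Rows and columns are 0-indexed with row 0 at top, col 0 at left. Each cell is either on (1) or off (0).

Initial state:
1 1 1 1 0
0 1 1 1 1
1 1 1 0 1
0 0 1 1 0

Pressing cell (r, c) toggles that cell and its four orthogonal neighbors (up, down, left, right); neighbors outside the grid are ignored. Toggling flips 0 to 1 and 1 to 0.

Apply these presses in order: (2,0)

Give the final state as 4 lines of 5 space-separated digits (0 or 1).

Answer: 1 1 1 1 0
1 1 1 1 1
0 0 1 0 1
1 0 1 1 0

Derivation:
After press 1 at (2,0):
1 1 1 1 0
1 1 1 1 1
0 0 1 0 1
1 0 1 1 0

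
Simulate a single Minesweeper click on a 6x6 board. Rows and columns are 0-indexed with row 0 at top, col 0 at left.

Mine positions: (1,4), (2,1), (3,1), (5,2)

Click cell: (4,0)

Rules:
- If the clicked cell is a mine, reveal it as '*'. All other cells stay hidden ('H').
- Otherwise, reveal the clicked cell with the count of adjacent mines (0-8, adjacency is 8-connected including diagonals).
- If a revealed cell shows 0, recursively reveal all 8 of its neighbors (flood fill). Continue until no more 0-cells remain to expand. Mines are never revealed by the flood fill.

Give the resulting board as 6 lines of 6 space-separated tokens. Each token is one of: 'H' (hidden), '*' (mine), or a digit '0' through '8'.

H H H H H H
H H H H H H
H H H H H H
H H H H H H
1 H H H H H
H H H H H H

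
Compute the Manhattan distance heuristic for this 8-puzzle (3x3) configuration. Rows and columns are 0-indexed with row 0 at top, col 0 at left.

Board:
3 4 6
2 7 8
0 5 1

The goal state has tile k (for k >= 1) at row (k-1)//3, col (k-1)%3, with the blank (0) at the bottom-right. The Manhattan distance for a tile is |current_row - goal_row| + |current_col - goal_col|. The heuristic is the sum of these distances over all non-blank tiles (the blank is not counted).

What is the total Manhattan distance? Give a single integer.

Tile 3: (0,0)->(0,2) = 2
Tile 4: (0,1)->(1,0) = 2
Tile 6: (0,2)->(1,2) = 1
Tile 2: (1,0)->(0,1) = 2
Tile 7: (1,1)->(2,0) = 2
Tile 8: (1,2)->(2,1) = 2
Tile 5: (2,1)->(1,1) = 1
Tile 1: (2,2)->(0,0) = 4
Sum: 2 + 2 + 1 + 2 + 2 + 2 + 1 + 4 = 16

Answer: 16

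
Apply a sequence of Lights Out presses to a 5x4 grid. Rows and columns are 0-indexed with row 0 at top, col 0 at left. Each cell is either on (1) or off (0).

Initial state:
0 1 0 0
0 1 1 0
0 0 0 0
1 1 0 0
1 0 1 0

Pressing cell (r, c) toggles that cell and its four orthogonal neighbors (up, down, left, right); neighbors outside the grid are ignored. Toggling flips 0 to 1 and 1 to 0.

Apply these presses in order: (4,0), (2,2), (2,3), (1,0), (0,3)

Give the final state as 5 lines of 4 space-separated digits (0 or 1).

Answer: 1 1 1 1
1 0 0 0
1 1 0 0
0 1 1 1
0 1 1 0

Derivation:
After press 1 at (4,0):
0 1 0 0
0 1 1 0
0 0 0 0
0 1 0 0
0 1 1 0

After press 2 at (2,2):
0 1 0 0
0 1 0 0
0 1 1 1
0 1 1 0
0 1 1 0

After press 3 at (2,3):
0 1 0 0
0 1 0 1
0 1 0 0
0 1 1 1
0 1 1 0

After press 4 at (1,0):
1 1 0 0
1 0 0 1
1 1 0 0
0 1 1 1
0 1 1 0

After press 5 at (0,3):
1 1 1 1
1 0 0 0
1 1 0 0
0 1 1 1
0 1 1 0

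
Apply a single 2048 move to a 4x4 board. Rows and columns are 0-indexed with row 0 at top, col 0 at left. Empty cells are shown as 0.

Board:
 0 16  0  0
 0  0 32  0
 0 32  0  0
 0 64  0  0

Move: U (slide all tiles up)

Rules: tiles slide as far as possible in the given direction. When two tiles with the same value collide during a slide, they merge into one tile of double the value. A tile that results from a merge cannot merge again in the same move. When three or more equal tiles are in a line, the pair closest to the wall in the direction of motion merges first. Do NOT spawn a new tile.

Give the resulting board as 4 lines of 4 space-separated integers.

Slide up:
col 0: [0, 0, 0, 0] -> [0, 0, 0, 0]
col 1: [16, 0, 32, 64] -> [16, 32, 64, 0]
col 2: [0, 32, 0, 0] -> [32, 0, 0, 0]
col 3: [0, 0, 0, 0] -> [0, 0, 0, 0]

Answer:  0 16 32  0
 0 32  0  0
 0 64  0  0
 0  0  0  0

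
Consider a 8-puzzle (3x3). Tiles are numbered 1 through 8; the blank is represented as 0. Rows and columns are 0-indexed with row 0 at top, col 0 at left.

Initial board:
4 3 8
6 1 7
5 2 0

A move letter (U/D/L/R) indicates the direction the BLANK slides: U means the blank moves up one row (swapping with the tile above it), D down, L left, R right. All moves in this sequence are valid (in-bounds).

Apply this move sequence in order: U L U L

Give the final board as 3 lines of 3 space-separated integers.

Answer: 0 4 8
6 3 1
5 2 7

Derivation:
After move 1 (U):
4 3 8
6 1 0
5 2 7

After move 2 (L):
4 3 8
6 0 1
5 2 7

After move 3 (U):
4 0 8
6 3 1
5 2 7

After move 4 (L):
0 4 8
6 3 1
5 2 7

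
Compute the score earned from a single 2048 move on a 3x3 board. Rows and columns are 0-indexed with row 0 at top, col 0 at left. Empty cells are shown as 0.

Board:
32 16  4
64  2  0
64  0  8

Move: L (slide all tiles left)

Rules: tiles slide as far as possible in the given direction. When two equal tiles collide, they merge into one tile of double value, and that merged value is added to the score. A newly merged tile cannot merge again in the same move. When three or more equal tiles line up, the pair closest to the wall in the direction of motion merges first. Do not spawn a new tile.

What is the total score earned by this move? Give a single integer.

Answer: 0

Derivation:
Slide left:
row 0: [32, 16, 4] -> [32, 16, 4]  score +0 (running 0)
row 1: [64, 2, 0] -> [64, 2, 0]  score +0 (running 0)
row 2: [64, 0, 8] -> [64, 8, 0]  score +0 (running 0)
Board after move:
32 16  4
64  2  0
64  8  0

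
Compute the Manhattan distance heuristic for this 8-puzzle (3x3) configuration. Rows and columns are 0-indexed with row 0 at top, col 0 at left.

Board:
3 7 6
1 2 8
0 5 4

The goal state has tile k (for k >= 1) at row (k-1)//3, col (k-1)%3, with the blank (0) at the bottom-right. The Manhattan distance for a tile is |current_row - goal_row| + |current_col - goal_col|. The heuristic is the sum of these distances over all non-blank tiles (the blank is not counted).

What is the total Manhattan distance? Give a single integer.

Answer: 14

Derivation:
Tile 3: at (0,0), goal (0,2), distance |0-0|+|0-2| = 2
Tile 7: at (0,1), goal (2,0), distance |0-2|+|1-0| = 3
Tile 6: at (0,2), goal (1,2), distance |0-1|+|2-2| = 1
Tile 1: at (1,0), goal (0,0), distance |1-0|+|0-0| = 1
Tile 2: at (1,1), goal (0,1), distance |1-0|+|1-1| = 1
Tile 8: at (1,2), goal (2,1), distance |1-2|+|2-1| = 2
Tile 5: at (2,1), goal (1,1), distance |2-1|+|1-1| = 1
Tile 4: at (2,2), goal (1,0), distance |2-1|+|2-0| = 3
Sum: 2 + 3 + 1 + 1 + 1 + 2 + 1 + 3 = 14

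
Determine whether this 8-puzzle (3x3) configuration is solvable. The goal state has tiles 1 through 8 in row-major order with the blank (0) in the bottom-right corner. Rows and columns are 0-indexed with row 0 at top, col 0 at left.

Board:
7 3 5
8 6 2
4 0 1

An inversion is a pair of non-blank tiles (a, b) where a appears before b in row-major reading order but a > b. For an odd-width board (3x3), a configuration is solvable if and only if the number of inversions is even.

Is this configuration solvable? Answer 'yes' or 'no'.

Inversions (pairs i<j in row-major order where tile[i] > tile[j] > 0): 20
20 is even, so the puzzle is solvable.

Answer: yes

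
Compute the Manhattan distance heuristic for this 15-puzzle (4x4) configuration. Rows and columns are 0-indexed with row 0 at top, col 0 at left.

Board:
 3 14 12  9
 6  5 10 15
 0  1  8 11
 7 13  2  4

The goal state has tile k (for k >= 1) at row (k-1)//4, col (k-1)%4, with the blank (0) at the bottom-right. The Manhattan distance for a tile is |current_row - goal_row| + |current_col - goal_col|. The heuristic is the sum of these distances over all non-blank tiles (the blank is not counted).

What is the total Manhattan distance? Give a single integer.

Tile 3: at (0,0), goal (0,2), distance |0-0|+|0-2| = 2
Tile 14: at (0,1), goal (3,1), distance |0-3|+|1-1| = 3
Tile 12: at (0,2), goal (2,3), distance |0-2|+|2-3| = 3
Tile 9: at (0,3), goal (2,0), distance |0-2|+|3-0| = 5
Tile 6: at (1,0), goal (1,1), distance |1-1|+|0-1| = 1
Tile 5: at (1,1), goal (1,0), distance |1-1|+|1-0| = 1
Tile 10: at (1,2), goal (2,1), distance |1-2|+|2-1| = 2
Tile 15: at (1,3), goal (3,2), distance |1-3|+|3-2| = 3
Tile 1: at (2,1), goal (0,0), distance |2-0|+|1-0| = 3
Tile 8: at (2,2), goal (1,3), distance |2-1|+|2-3| = 2
Tile 11: at (2,3), goal (2,2), distance |2-2|+|3-2| = 1
Tile 7: at (3,0), goal (1,2), distance |3-1|+|0-2| = 4
Tile 13: at (3,1), goal (3,0), distance |3-3|+|1-0| = 1
Tile 2: at (3,2), goal (0,1), distance |3-0|+|2-1| = 4
Tile 4: at (3,3), goal (0,3), distance |3-0|+|3-3| = 3
Sum: 2 + 3 + 3 + 5 + 1 + 1 + 2 + 3 + 3 + 2 + 1 + 4 + 1 + 4 + 3 = 38

Answer: 38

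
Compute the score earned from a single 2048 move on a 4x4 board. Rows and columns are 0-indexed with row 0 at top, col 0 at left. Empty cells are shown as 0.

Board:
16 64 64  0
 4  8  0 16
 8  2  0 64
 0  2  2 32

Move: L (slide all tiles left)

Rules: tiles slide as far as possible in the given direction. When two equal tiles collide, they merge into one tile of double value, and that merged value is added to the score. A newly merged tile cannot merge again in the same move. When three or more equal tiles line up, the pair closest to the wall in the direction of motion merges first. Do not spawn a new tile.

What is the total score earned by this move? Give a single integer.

Slide left:
row 0: [16, 64, 64, 0] -> [16, 128, 0, 0]  score +128 (running 128)
row 1: [4, 8, 0, 16] -> [4, 8, 16, 0]  score +0 (running 128)
row 2: [8, 2, 0, 64] -> [8, 2, 64, 0]  score +0 (running 128)
row 3: [0, 2, 2, 32] -> [4, 32, 0, 0]  score +4 (running 132)
Board after move:
 16 128   0   0
  4   8  16   0
  8   2  64   0
  4  32   0   0

Answer: 132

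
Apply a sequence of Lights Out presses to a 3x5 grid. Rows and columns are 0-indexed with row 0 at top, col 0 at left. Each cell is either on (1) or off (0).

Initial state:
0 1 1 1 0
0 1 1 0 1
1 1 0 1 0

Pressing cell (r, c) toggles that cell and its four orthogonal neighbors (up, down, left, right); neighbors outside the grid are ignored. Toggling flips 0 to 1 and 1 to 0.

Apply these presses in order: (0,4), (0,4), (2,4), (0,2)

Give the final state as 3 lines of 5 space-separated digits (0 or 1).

Answer: 0 0 0 0 0
0 1 0 0 0
1 1 0 0 1

Derivation:
After press 1 at (0,4):
0 1 1 0 1
0 1 1 0 0
1 1 0 1 0

After press 2 at (0,4):
0 1 1 1 0
0 1 1 0 1
1 1 0 1 0

After press 3 at (2,4):
0 1 1 1 0
0 1 1 0 0
1 1 0 0 1

After press 4 at (0,2):
0 0 0 0 0
0 1 0 0 0
1 1 0 0 1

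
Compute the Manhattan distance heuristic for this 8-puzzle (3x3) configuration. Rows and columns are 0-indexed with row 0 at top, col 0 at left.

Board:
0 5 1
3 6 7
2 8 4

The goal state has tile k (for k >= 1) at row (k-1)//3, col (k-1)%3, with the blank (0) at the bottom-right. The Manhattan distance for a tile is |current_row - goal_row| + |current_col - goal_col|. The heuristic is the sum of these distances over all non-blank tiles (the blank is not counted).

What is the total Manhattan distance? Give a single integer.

Answer: 16

Derivation:
Tile 5: at (0,1), goal (1,1), distance |0-1|+|1-1| = 1
Tile 1: at (0,2), goal (0,0), distance |0-0|+|2-0| = 2
Tile 3: at (1,0), goal (0,2), distance |1-0|+|0-2| = 3
Tile 6: at (1,1), goal (1,2), distance |1-1|+|1-2| = 1
Tile 7: at (1,2), goal (2,0), distance |1-2|+|2-0| = 3
Tile 2: at (2,0), goal (0,1), distance |2-0|+|0-1| = 3
Tile 8: at (2,1), goal (2,1), distance |2-2|+|1-1| = 0
Tile 4: at (2,2), goal (1,0), distance |2-1|+|2-0| = 3
Sum: 1 + 2 + 3 + 1 + 3 + 3 + 0 + 3 = 16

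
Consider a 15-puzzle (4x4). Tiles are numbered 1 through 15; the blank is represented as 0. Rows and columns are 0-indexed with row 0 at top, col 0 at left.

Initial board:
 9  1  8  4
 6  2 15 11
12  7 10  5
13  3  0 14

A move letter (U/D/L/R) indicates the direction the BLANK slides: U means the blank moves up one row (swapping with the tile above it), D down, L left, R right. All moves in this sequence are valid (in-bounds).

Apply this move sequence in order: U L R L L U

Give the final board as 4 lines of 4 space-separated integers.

Answer:  9  1  8  4
 0  2 15 11
 6 12  7  5
13  3 10 14

Derivation:
After move 1 (U):
 9  1  8  4
 6  2 15 11
12  7  0  5
13  3 10 14

After move 2 (L):
 9  1  8  4
 6  2 15 11
12  0  7  5
13  3 10 14

After move 3 (R):
 9  1  8  4
 6  2 15 11
12  7  0  5
13  3 10 14

After move 4 (L):
 9  1  8  4
 6  2 15 11
12  0  7  5
13  3 10 14

After move 5 (L):
 9  1  8  4
 6  2 15 11
 0 12  7  5
13  3 10 14

After move 6 (U):
 9  1  8  4
 0  2 15 11
 6 12  7  5
13  3 10 14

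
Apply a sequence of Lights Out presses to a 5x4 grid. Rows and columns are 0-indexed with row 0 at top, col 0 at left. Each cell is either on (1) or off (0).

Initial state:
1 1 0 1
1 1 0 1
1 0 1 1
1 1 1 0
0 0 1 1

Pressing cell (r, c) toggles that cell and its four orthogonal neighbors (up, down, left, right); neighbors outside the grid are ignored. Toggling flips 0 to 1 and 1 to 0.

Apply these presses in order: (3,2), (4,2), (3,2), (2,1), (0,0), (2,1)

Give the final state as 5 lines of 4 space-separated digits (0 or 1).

After press 1 at (3,2):
1 1 0 1
1 1 0 1
1 0 0 1
1 0 0 1
0 0 0 1

After press 2 at (4,2):
1 1 0 1
1 1 0 1
1 0 0 1
1 0 1 1
0 1 1 0

After press 3 at (3,2):
1 1 0 1
1 1 0 1
1 0 1 1
1 1 0 0
0 1 0 0

After press 4 at (2,1):
1 1 0 1
1 0 0 1
0 1 0 1
1 0 0 0
0 1 0 0

After press 5 at (0,0):
0 0 0 1
0 0 0 1
0 1 0 1
1 0 0 0
0 1 0 0

After press 6 at (2,1):
0 0 0 1
0 1 0 1
1 0 1 1
1 1 0 0
0 1 0 0

Answer: 0 0 0 1
0 1 0 1
1 0 1 1
1 1 0 0
0 1 0 0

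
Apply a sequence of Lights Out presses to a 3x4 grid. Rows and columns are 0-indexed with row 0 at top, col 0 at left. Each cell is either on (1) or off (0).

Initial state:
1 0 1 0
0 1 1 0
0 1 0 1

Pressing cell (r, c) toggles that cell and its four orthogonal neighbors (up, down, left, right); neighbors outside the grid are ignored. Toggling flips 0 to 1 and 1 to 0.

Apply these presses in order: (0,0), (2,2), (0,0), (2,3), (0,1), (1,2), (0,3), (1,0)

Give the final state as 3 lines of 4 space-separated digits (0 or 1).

After press 1 at (0,0):
0 1 1 0
1 1 1 0
0 1 0 1

After press 2 at (2,2):
0 1 1 0
1 1 0 0
0 0 1 0

After press 3 at (0,0):
1 0 1 0
0 1 0 0
0 0 1 0

After press 4 at (2,3):
1 0 1 0
0 1 0 1
0 0 0 1

After press 5 at (0,1):
0 1 0 0
0 0 0 1
0 0 0 1

After press 6 at (1,2):
0 1 1 0
0 1 1 0
0 0 1 1

After press 7 at (0,3):
0 1 0 1
0 1 1 1
0 0 1 1

After press 8 at (1,0):
1 1 0 1
1 0 1 1
1 0 1 1

Answer: 1 1 0 1
1 0 1 1
1 0 1 1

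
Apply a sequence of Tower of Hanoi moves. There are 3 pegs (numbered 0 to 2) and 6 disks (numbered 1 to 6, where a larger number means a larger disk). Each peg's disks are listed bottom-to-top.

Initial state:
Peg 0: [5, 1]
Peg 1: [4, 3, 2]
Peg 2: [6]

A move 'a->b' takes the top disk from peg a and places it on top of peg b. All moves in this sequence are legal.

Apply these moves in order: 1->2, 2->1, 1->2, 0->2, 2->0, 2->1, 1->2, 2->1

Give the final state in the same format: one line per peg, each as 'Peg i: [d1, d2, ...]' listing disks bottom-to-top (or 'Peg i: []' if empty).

After move 1 (1->2):
Peg 0: [5, 1]
Peg 1: [4, 3]
Peg 2: [6, 2]

After move 2 (2->1):
Peg 0: [5, 1]
Peg 1: [4, 3, 2]
Peg 2: [6]

After move 3 (1->2):
Peg 0: [5, 1]
Peg 1: [4, 3]
Peg 2: [6, 2]

After move 4 (0->2):
Peg 0: [5]
Peg 1: [4, 3]
Peg 2: [6, 2, 1]

After move 5 (2->0):
Peg 0: [5, 1]
Peg 1: [4, 3]
Peg 2: [6, 2]

After move 6 (2->1):
Peg 0: [5, 1]
Peg 1: [4, 3, 2]
Peg 2: [6]

After move 7 (1->2):
Peg 0: [5, 1]
Peg 1: [4, 3]
Peg 2: [6, 2]

After move 8 (2->1):
Peg 0: [5, 1]
Peg 1: [4, 3, 2]
Peg 2: [6]

Answer: Peg 0: [5, 1]
Peg 1: [4, 3, 2]
Peg 2: [6]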